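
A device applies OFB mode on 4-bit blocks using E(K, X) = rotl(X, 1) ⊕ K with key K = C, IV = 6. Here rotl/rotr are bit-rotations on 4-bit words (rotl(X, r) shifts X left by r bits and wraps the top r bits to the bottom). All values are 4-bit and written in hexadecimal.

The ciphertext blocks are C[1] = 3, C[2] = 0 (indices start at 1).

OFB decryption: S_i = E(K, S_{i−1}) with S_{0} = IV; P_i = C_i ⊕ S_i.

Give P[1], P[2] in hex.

P[1] = 3, P[2] = C

P[1]: S = E(K, 6) = 0; 3 ⊕ 0 = 3.
P[2]: S = E(K, 0) = C; 0 ⊕ C = C.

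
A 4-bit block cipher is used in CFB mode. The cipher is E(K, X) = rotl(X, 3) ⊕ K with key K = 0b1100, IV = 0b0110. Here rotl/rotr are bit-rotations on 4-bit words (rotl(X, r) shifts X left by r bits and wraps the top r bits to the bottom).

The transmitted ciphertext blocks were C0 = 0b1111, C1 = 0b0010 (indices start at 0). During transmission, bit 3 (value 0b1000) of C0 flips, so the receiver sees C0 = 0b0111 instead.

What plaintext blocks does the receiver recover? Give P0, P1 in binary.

CFB decryption: P_i = C_i ⊕ E(K, C_{i−1}), with C_{−1} = IV.
Only C0 changed, to 0b0111. In CFB, a change in C_i flips the same bit in P_i and garbles P_{i+1}. Decrypting the received ciphertext:
P0: E(K, 0b0110) = 0b1111; 0b0111 ⊕ 0b1111 = 0b1000.
P1: E(K, 0b0111) = 0b0111; 0b0010 ⊕ 0b0111 = 0b0101.
Blocks that differ from the original plaintext: P0, P1.

P0 = 0b1000, P1 = 0b0101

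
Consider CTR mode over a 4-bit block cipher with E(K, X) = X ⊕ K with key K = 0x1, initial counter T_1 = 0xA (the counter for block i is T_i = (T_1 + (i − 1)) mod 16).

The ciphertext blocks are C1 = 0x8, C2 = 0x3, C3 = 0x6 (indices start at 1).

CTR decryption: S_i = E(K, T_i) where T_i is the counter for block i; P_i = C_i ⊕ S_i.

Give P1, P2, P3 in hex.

P1: T = 0xA, S = E(K, T) = 0xB; 0x8 ⊕ 0xB = 0x3.
P2: T = 0xB, S = E(K, T) = 0xA; 0x3 ⊕ 0xA = 0x9.
P3: T = 0xC, S = E(K, T) = 0xD; 0x6 ⊕ 0xD = 0xB.

P1 = 0x3, P2 = 0x9, P3 = 0xB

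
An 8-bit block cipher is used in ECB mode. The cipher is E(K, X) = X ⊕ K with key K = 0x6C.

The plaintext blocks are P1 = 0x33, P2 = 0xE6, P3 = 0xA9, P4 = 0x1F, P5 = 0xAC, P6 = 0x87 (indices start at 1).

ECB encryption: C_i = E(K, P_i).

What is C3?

C3: E(K, 0xA9) = 0xC5.

C3 = 0xC5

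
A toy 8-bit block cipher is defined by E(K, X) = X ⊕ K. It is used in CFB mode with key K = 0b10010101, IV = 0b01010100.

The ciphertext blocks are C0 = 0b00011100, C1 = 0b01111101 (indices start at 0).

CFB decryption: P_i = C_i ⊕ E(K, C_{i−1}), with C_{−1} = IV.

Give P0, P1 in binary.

P0: E(K, 0b01010100) = 0b11000001; 0b00011100 ⊕ 0b11000001 = 0b11011101.
P1: E(K, 0b00011100) = 0b10001001; 0b01111101 ⊕ 0b10001001 = 0b11110100.

P0 = 0b11011101, P1 = 0b11110100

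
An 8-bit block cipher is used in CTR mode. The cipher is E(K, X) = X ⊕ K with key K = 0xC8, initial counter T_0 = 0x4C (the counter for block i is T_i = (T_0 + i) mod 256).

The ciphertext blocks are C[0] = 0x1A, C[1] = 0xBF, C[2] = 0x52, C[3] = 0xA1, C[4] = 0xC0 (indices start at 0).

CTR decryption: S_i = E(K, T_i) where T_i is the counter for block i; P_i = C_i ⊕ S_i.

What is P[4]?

P[4]: T = 0x50, S = E(K, T) = 0x98; 0xC0 ⊕ 0x98 = 0x58.

P[4] = 0x58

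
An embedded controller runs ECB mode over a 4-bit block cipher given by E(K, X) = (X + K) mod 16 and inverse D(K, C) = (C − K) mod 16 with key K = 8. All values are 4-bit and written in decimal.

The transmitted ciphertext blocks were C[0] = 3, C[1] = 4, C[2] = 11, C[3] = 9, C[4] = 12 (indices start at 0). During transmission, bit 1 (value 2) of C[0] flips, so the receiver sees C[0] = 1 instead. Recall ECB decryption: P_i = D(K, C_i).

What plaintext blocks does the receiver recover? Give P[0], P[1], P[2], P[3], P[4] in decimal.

P[0] = 9, P[1] = 12, P[2] = 3, P[3] = 1, P[4] = 4

Only C[0] changed, to 1. In ECB, a change in C_i affects only P_i. Decrypting the received ciphertext:
P[0]: D(K, 1) = 9.
P[1]: D(K, 4) = 12.
P[2]: D(K, 11) = 3.
P[3]: D(K, 9) = 1.
P[4]: D(K, 12) = 4.
Blocks that differ from the original plaintext: P[0].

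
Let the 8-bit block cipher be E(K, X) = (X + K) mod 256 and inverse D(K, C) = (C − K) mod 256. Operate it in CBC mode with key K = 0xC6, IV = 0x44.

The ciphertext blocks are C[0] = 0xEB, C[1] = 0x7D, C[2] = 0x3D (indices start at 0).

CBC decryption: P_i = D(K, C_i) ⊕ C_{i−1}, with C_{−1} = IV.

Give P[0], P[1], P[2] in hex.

P[0] = 0x61, P[1] = 0x5C, P[2] = 0x0A

P[0]: D(K, 0xEB) = 0x25; 0x25 ⊕ 0x44 = 0x61.
P[1]: D(K, 0x7D) = 0xB7; 0xB7 ⊕ 0xEB = 0x5C.
P[2]: D(K, 0x3D) = 0x77; 0x77 ⊕ 0x7D = 0x0A.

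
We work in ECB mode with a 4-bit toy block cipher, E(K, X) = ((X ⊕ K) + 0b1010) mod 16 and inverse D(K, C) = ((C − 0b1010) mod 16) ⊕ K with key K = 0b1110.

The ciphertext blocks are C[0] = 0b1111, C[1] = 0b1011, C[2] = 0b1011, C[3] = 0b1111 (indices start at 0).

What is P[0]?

P[0] = 0b1011

ECB decryption: P_i = D(K, C_i).
P[0]: D(K, 0b1111) = 0b1011.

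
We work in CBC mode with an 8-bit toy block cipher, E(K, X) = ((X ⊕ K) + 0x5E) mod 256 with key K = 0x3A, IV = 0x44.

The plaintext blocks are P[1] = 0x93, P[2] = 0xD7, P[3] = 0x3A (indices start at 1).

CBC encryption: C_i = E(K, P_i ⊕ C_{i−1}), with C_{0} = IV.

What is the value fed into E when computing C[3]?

0x3E

C[1]: P[1] ⊕ 0x44 = 0xD7; E(K, 0xD7) = 0x4B.
C[2]: P[2] ⊕ 0x4B = 0x9C; E(K, 0x9C) = 0x04.
C[3]: P[3] ⊕ 0x04 = 0x3E; E(K, 0x3E) = 0x62.
So the input to E for block [3] is 0x3E.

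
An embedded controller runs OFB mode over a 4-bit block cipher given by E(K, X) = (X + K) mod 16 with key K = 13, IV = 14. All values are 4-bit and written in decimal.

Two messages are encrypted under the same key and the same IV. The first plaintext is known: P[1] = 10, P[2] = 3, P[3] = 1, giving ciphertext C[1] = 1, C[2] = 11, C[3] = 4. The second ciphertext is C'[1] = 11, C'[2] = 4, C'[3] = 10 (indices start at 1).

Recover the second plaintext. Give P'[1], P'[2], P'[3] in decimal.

P'[1] = 0, P'[2] = 12, P'[3] = 15

In OFB with a reused IV, both messages share the same keystream S_i, so C_i ⊕ C'_i = P_i ⊕ P'_i and thus P'_i = P_i ⊕ C_i ⊕ C'_i.
P'[1]: 10 ⊕ 1 ⊕ 11 = 0.
P'[2]: 3 ⊕ 11 ⊕ 4 = 12.
P'[3]: 1 ⊕ 4 ⊕ 10 = 15.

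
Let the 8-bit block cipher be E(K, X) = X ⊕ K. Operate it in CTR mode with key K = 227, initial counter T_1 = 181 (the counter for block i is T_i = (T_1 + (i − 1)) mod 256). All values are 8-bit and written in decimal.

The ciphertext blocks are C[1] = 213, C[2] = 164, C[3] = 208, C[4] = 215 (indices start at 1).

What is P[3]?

P[3] = 132

CTR decryption: S_i = E(K, T_i) where T_i is the counter for block i; P_i = C_i ⊕ S_i.
P[3]: T = 183, S = E(K, T) = 84; 208 ⊕ 84 = 132.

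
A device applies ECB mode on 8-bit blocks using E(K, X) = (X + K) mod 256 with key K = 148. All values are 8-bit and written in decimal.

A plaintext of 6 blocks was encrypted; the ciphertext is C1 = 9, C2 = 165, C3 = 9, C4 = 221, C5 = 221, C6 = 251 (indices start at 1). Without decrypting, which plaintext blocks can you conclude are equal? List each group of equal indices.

P1 = P3; P4 = P5

ECB encrypts each block independently with the same key, so equal ciphertext blocks imply equal plaintext blocks.
C1 = C3 = 9, so P1 = P3.
C4 = C5 = 221, so P4 = P5.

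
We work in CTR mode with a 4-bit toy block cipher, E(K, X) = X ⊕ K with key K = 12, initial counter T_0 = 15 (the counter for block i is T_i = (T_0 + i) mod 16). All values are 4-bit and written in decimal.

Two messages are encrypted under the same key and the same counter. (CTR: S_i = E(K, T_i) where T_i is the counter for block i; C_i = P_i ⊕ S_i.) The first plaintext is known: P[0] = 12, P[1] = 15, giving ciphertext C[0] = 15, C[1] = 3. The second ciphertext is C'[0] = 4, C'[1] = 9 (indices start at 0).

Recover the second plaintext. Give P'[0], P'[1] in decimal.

In CTR with a reused counter, both messages share the same keystream S_i, so C_i ⊕ C'_i = P_i ⊕ P'_i and thus P'_i = P_i ⊕ C_i ⊕ C'_i.
P'[0]: 12 ⊕ 15 ⊕ 4 = 7.
P'[1]: 15 ⊕ 3 ⊕ 9 = 5.

P'[0] = 7, P'[1] = 5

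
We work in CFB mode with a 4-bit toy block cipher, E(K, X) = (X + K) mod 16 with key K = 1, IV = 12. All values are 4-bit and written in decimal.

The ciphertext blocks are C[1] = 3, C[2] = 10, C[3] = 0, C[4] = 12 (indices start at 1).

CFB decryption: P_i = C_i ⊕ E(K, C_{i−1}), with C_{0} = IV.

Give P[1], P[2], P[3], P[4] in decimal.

P[1]: E(K, 12) = 13; 3 ⊕ 13 = 14.
P[2]: E(K, 3) = 4; 10 ⊕ 4 = 14.
P[3]: E(K, 10) = 11; 0 ⊕ 11 = 11.
P[4]: E(K, 0) = 1; 12 ⊕ 1 = 13.

P[1] = 14, P[2] = 14, P[3] = 11, P[4] = 13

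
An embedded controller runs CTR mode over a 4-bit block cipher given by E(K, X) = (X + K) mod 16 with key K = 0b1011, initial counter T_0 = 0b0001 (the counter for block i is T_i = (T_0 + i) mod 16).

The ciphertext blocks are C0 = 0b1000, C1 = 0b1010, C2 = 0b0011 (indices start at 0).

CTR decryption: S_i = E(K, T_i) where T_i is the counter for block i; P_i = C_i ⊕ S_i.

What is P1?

P1 = 0b0111

P1: T = 0b0010, S = E(K, T) = 0b1101; 0b1010 ⊕ 0b1101 = 0b0111.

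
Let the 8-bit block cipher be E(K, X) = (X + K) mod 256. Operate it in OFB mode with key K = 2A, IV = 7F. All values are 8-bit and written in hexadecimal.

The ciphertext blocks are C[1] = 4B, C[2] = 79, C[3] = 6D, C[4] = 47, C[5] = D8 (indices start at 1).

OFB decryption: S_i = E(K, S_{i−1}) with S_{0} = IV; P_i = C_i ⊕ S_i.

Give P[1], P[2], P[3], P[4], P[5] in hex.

P[1]: S = E(K, 7F) = A9; 4B ⊕ A9 = E2.
P[2]: S = E(K, A9) = D3; 79 ⊕ D3 = AA.
P[3]: S = E(K, D3) = FD; 6D ⊕ FD = 90.
P[4]: S = E(K, FD) = 27; 47 ⊕ 27 = 60.
P[5]: S = E(K, 27) = 51; D8 ⊕ 51 = 89.

P[1] = E2, P[2] = AA, P[3] = 90, P[4] = 60, P[5] = 89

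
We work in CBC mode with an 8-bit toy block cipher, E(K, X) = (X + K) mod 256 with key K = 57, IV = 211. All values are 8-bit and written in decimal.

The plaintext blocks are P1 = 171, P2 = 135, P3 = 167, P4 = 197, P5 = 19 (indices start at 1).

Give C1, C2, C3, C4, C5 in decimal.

CBC encryption: C_i = E(K, P_i ⊕ C_{i−1}), with C_{0} = IV.
C1: P1 ⊕ 211 = 120; E(K, 120) = 177.
C2: P2 ⊕ 177 = 54; E(K, 54) = 111.
C3: P3 ⊕ 111 = 200; E(K, 200) = 1.
C4: P4 ⊕ 1 = 196; E(K, 196) = 253.
C5: P5 ⊕ 253 = 238; E(K, 238) = 39.

C1 = 177, C2 = 111, C3 = 1, C4 = 253, C5 = 39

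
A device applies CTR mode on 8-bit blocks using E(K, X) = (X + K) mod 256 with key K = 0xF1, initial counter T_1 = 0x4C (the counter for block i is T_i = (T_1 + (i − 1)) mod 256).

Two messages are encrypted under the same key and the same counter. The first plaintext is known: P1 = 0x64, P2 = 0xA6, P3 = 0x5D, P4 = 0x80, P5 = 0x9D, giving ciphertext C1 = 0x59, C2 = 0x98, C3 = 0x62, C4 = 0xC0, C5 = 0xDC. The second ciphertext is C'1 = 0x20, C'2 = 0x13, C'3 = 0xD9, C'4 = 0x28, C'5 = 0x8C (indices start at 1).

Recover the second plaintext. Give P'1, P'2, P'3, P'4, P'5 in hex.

P'1 = 0x1D, P'2 = 0x2D, P'3 = 0xE6, P'4 = 0x68, P'5 = 0xCD

In CTR with a reused counter, both messages share the same keystream S_i, so C_i ⊕ C'_i = P_i ⊕ P'_i and thus P'_i = P_i ⊕ C_i ⊕ C'_i.
P'1: 0x64 ⊕ 0x59 ⊕ 0x20 = 0x1D.
P'2: 0xA6 ⊕ 0x98 ⊕ 0x13 = 0x2D.
P'3: 0x5D ⊕ 0x62 ⊕ 0xD9 = 0xE6.
P'4: 0x80 ⊕ 0xC0 ⊕ 0x28 = 0x68.
P'5: 0x9D ⊕ 0xDC ⊕ 0x8C = 0xCD.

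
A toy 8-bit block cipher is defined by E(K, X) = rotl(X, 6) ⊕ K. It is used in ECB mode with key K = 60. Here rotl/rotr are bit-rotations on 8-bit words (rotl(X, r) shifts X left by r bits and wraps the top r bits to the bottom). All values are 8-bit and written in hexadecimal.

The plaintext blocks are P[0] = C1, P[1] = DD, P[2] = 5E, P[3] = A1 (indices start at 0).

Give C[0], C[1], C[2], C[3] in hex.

C[0] = 10, C[1] = 17, C[2] = F7, C[3] = 08

ECB encryption: C_i = E(K, P_i).
C[0]: E(K, C1) = 10.
C[1]: E(K, DD) = 17.
C[2]: E(K, 5E) = F7.
C[3]: E(K, A1) = 08.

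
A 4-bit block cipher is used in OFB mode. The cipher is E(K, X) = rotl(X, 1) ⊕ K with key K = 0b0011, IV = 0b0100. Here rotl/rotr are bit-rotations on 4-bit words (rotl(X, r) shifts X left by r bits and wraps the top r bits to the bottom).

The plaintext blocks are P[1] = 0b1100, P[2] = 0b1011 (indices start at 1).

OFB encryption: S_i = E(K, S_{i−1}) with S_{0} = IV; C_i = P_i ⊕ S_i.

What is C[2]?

C[2] = 0b1111

C[1]: S = E(K, 0b0100) = 0b1011; 0b1100 ⊕ 0b1011 = 0b0111.
C[2]: S = E(K, 0b1011) = 0b0100; 0b1011 ⊕ 0b0100 = 0b1111.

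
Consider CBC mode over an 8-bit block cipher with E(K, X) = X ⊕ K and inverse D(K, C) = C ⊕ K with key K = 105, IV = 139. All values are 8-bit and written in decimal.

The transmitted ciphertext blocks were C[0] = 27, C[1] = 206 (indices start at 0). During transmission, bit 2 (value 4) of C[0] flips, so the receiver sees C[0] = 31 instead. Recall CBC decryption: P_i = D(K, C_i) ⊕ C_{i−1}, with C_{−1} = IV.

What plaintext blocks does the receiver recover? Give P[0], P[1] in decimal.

Only C[0] changed, to 31. In CBC, a change in C_i garbles P_i and flips the same bit in P_{i+1}. Decrypting the received ciphertext:
P[0]: D(K, 31) = 118; 118 ⊕ 139 = 253.
P[1]: D(K, 206) = 167; 167 ⊕ 31 = 184.
Blocks that differ from the original plaintext: P[0], P[1].

P[0] = 253, P[1] = 184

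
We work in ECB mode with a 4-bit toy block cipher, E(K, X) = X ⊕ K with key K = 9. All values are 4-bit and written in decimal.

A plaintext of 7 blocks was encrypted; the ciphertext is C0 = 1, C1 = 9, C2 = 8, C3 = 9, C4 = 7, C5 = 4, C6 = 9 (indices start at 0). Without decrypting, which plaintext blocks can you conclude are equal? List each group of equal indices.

P1 = P3 = P6

ECB encrypts each block independently with the same key, so equal ciphertext blocks imply equal plaintext blocks.
C1 = C3 = C6 = 9, so P1 = P3 = P6.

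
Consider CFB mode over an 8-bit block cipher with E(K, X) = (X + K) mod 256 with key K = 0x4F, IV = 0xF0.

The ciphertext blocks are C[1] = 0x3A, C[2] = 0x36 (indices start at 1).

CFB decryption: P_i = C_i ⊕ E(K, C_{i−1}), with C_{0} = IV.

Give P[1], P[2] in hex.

P[1]: E(K, 0xF0) = 0x3F; 0x3A ⊕ 0x3F = 0x05.
P[2]: E(K, 0x3A) = 0x89; 0x36 ⊕ 0x89 = 0xBF.

P[1] = 0x05, P[2] = 0xBF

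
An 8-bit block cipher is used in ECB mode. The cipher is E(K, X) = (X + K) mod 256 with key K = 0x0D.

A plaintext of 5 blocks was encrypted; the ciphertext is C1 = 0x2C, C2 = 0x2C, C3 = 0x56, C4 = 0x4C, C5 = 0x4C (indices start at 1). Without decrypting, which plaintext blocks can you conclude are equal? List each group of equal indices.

P1 = P2; P4 = P5

ECB encrypts each block independently with the same key, so equal ciphertext blocks imply equal plaintext blocks.
C1 = C2 = 0x2C, so P1 = P2.
C4 = C5 = 0x4C, so P4 = P5.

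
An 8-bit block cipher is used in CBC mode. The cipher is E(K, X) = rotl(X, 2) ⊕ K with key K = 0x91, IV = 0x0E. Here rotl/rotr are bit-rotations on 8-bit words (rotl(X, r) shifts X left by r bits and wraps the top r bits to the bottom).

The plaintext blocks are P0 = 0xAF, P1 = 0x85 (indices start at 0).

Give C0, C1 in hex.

C0 = 0x17, C1 = 0xDB

CBC encryption: C_i = E(K, P_i ⊕ C_{i−1}), with C_{−1} = IV.
C0: P0 ⊕ 0x0E = 0xA1; E(K, 0xA1) = 0x17.
C1: P1 ⊕ 0x17 = 0x92; E(K, 0x92) = 0xDB.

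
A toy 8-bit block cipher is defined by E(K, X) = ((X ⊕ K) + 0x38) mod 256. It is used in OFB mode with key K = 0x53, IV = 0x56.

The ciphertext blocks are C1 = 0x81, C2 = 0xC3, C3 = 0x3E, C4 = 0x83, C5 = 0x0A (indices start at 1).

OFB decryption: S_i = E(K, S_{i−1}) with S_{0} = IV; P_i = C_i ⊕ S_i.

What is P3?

P3 = 0x13

P1: S = E(K, 0x56) = 0x3D; 0x81 ⊕ 0x3D = 0xBC.
P2: S = E(K, 0x3D) = 0xA6; 0xC3 ⊕ 0xA6 = 0x65.
P3: S = E(K, 0xA6) = 0x2D; 0x3E ⊕ 0x2D = 0x13.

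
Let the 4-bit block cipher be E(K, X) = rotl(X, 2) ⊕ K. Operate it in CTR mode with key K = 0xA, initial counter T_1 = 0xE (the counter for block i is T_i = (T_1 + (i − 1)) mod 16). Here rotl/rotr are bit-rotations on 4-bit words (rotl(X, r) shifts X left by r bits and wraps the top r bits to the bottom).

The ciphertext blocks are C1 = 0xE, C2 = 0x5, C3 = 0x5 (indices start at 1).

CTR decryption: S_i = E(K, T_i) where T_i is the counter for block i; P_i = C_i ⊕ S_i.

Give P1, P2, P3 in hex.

P1 = 0xF, P2 = 0x0, P3 = 0xF

P1: T = 0xE, S = E(K, T) = 0x1; 0xE ⊕ 0x1 = 0xF.
P2: T = 0xF, S = E(K, T) = 0x5; 0x5 ⊕ 0x5 = 0x0.
P3: T = 0x0, S = E(K, T) = 0xA; 0x5 ⊕ 0xA = 0xF.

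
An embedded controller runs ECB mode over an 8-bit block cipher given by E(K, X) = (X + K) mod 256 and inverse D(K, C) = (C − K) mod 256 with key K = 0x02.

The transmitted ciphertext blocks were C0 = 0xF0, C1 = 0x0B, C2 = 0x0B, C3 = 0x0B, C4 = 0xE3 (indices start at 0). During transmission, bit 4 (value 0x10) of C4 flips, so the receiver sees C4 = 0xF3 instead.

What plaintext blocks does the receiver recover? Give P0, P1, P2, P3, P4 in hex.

P0 = 0xEE, P1 = 0x09, P2 = 0x09, P3 = 0x09, P4 = 0xF1

ECB decryption: P_i = D(K, C_i).
Only C4 changed, to 0xF3. In ECB, a change in C_i affects only P_i. Decrypting the received ciphertext:
P0: D(K, 0xF0) = 0xEE.
P1: D(K, 0x0B) = 0x09.
P2: D(K, 0x0B) = 0x09.
P3: D(K, 0x0B) = 0x09.
P4: D(K, 0xF3) = 0xF1.
Blocks that differ from the original plaintext: P4.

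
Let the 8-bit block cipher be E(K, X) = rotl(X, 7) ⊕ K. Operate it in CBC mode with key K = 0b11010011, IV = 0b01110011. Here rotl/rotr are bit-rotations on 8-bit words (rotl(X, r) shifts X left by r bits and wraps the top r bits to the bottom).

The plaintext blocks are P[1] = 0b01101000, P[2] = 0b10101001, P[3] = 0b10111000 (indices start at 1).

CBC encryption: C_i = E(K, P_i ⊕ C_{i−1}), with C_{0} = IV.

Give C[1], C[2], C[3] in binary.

C[1] = 0b01011110, C[2] = 0b00101000, C[3] = 0b10011011

C[1]: P[1] ⊕ 0b01110011 = 0b00011011; E(K, 0b00011011) = 0b01011110.
C[2]: P[2] ⊕ 0b01011110 = 0b11110111; E(K, 0b11110111) = 0b00101000.
C[3]: P[3] ⊕ 0b00101000 = 0b10010000; E(K, 0b10010000) = 0b10011011.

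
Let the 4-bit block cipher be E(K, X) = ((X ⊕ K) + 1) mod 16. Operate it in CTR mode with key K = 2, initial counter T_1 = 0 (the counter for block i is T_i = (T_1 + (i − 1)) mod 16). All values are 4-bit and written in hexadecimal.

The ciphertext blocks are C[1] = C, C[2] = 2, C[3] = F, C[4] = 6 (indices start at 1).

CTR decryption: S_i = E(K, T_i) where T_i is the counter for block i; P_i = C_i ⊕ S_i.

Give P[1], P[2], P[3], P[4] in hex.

P[1]: T = 0, S = E(K, T) = 3; C ⊕ 3 = F.
P[2]: T = 1, S = E(K, T) = 4; 2 ⊕ 4 = 6.
P[3]: T = 2, S = E(K, T) = 1; F ⊕ 1 = E.
P[4]: T = 3, S = E(K, T) = 2; 6 ⊕ 2 = 4.

P[1] = F, P[2] = 6, P[3] = E, P[4] = 4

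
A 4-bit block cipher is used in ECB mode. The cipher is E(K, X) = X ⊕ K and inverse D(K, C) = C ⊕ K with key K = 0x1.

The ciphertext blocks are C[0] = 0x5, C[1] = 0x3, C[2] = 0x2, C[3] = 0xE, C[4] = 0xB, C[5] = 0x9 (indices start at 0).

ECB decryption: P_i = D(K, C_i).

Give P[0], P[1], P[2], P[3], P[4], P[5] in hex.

P[0] = 0x4, P[1] = 0x2, P[2] = 0x3, P[3] = 0xF, P[4] = 0xA, P[5] = 0x8

P[0]: D(K, 0x5) = 0x4.
P[1]: D(K, 0x3) = 0x2.
P[2]: D(K, 0x2) = 0x3.
P[3]: D(K, 0xE) = 0xF.
P[4]: D(K, 0xB) = 0xA.
P[5]: D(K, 0x9) = 0x8.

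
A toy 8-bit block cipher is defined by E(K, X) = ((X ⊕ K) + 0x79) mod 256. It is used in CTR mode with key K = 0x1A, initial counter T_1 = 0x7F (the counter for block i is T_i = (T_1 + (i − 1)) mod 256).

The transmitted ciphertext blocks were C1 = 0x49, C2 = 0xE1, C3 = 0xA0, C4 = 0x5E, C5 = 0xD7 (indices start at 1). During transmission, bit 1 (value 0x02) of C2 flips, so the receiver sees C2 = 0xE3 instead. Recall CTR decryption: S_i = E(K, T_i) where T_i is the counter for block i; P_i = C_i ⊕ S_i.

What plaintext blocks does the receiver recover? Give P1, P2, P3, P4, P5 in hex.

Only C2 changed, to 0xE3. In CTR, a change in C_i flips the same bit in P_i only; the keystream is unaffected. Decrypting the received ciphertext:
P1: T = 0x7F, S = E(K, T) = 0xDE; 0x49 ⊕ 0xDE = 0x97.
P2: T = 0x80, S = E(K, T) = 0x13; 0xE3 ⊕ 0x13 = 0xF0.
P3: T = 0x81, S = E(K, T) = 0x14; 0xA0 ⊕ 0x14 = 0xB4.
P4: T = 0x82, S = E(K, T) = 0x11; 0x5E ⊕ 0x11 = 0x4F.
P5: T = 0x83, S = E(K, T) = 0x12; 0xD7 ⊕ 0x12 = 0xC5.
Blocks that differ from the original plaintext: P2.

P1 = 0x97, P2 = 0xF0, P3 = 0xB4, P4 = 0x4F, P5 = 0xC5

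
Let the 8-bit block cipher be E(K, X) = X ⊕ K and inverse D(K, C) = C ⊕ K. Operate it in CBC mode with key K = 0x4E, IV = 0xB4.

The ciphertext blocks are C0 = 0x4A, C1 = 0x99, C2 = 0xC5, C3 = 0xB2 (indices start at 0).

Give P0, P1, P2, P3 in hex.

P0 = 0xB0, P1 = 0x9D, P2 = 0x12, P3 = 0x39

CBC decryption: P_i = D(K, C_i) ⊕ C_{i−1}, with C_{−1} = IV.
P0: D(K, 0x4A) = 0x04; 0x04 ⊕ 0xB4 = 0xB0.
P1: D(K, 0x99) = 0xD7; 0xD7 ⊕ 0x4A = 0x9D.
P2: D(K, 0xC5) = 0x8B; 0x8B ⊕ 0x99 = 0x12.
P3: D(K, 0xB2) = 0xFC; 0xFC ⊕ 0xC5 = 0x39.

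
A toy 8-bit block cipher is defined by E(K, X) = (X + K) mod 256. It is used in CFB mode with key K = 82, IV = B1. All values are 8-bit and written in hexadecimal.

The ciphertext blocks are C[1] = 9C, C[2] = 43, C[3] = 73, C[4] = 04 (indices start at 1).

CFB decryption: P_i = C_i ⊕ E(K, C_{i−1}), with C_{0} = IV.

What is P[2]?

P[2] = 5D

P[2]: E(K, 9C) = 1E; 43 ⊕ 1E = 5D.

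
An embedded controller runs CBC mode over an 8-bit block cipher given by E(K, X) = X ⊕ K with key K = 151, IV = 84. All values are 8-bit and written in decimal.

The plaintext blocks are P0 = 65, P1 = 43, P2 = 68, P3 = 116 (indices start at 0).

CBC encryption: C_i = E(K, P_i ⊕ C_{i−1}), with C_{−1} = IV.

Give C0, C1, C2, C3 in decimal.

C0: P0 ⊕ 84 = 21; E(K, 21) = 130.
C1: P1 ⊕ 130 = 169; E(K, 169) = 62.
C2: P2 ⊕ 62 = 122; E(K, 122) = 237.
C3: P3 ⊕ 237 = 153; E(K, 153) = 14.

C0 = 130, C1 = 62, C2 = 237, C3 = 14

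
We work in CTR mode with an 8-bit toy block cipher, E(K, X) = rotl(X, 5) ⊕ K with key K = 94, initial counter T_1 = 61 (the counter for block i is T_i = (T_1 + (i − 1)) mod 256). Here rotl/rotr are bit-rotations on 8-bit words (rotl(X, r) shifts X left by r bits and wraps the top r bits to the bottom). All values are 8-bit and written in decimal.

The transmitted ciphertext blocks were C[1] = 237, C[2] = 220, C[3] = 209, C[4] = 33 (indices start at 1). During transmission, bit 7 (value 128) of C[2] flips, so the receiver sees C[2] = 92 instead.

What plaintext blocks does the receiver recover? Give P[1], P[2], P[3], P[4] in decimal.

P[1] = 20, P[2] = 197, P[3] = 104, P[4] = 119

CTR decryption: S_i = E(K, T_i) where T_i is the counter for block i; P_i = C_i ⊕ S_i.
Only C[2] changed, to 92. In CTR, a change in C_i flips the same bit in P_i only; the keystream is unaffected. Decrypting the received ciphertext:
P[1]: T = 61, S = E(K, T) = 249; 237 ⊕ 249 = 20.
P[2]: T = 62, S = E(K, T) = 153; 92 ⊕ 153 = 197.
P[3]: T = 63, S = E(K, T) = 185; 209 ⊕ 185 = 104.
P[4]: T = 64, S = E(K, T) = 86; 33 ⊕ 86 = 119.
Blocks that differ from the original plaintext: P[2].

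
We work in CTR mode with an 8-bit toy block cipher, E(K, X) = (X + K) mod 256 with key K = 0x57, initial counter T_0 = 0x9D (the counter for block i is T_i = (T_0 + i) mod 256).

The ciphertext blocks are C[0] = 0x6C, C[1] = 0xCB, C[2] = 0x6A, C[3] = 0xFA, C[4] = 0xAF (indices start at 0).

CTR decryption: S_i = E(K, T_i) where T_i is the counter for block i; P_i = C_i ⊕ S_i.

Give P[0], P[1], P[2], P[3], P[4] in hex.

P[0]: T = 0x9D, S = E(K, T) = 0xF4; 0x6C ⊕ 0xF4 = 0x98.
P[1]: T = 0x9E, S = E(K, T) = 0xF5; 0xCB ⊕ 0xF5 = 0x3E.
P[2]: T = 0x9F, S = E(K, T) = 0xF6; 0x6A ⊕ 0xF6 = 0x9C.
P[3]: T = 0xA0, S = E(K, T) = 0xF7; 0xFA ⊕ 0xF7 = 0x0D.
P[4]: T = 0xA1, S = E(K, T) = 0xF8; 0xAF ⊕ 0xF8 = 0x57.

P[0] = 0x98, P[1] = 0x3E, P[2] = 0x9C, P[3] = 0x0D, P[4] = 0x57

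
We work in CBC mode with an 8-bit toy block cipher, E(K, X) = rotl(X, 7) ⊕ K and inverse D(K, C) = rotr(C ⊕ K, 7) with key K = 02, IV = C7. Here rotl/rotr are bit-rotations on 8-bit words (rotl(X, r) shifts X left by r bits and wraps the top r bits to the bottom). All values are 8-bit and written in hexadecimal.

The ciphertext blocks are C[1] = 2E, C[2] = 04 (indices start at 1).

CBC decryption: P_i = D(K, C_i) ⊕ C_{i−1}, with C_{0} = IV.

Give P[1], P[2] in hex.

P[1] = 9F, P[2] = 22

P[1]: D(K, 2E) = 58; 58 ⊕ C7 = 9F.
P[2]: D(K, 04) = 0C; 0C ⊕ 2E = 22.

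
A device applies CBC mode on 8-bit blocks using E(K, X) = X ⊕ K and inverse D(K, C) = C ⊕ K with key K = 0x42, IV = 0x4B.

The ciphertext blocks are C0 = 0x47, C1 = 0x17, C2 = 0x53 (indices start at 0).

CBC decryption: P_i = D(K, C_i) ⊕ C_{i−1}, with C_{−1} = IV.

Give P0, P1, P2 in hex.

P0 = 0x4E, P1 = 0x12, P2 = 0x06

P0: D(K, 0x47) = 0x05; 0x05 ⊕ 0x4B = 0x4E.
P1: D(K, 0x17) = 0x55; 0x55 ⊕ 0x47 = 0x12.
P2: D(K, 0x53) = 0x11; 0x11 ⊕ 0x17 = 0x06.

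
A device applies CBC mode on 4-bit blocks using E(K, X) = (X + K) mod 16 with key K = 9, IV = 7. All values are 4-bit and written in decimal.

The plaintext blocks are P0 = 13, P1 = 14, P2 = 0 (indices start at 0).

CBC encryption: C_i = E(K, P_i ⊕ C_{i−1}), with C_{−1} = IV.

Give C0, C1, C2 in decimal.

C0: P0 ⊕ 7 = 10; E(K, 10) = 3.
C1: P1 ⊕ 3 = 13; E(K, 13) = 6.
C2: P2 ⊕ 6 = 6; E(K, 6) = 15.

C0 = 3, C1 = 6, C2 = 15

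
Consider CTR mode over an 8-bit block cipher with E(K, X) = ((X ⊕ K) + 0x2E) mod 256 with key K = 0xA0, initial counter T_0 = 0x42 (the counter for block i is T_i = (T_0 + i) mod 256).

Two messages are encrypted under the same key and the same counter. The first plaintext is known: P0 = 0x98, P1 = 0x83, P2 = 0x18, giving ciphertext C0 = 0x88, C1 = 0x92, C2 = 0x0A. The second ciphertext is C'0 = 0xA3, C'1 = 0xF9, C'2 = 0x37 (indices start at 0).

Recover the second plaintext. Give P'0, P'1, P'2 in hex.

P'0 = 0xB3, P'1 = 0xE8, P'2 = 0x25

In CTR with a reused counter, both messages share the same keystream S_i, so C_i ⊕ C'_i = P_i ⊕ P'_i and thus P'_i = P_i ⊕ C_i ⊕ C'_i.
P'0: 0x98 ⊕ 0x88 ⊕ 0xA3 = 0xB3.
P'1: 0x83 ⊕ 0x92 ⊕ 0xF9 = 0xE8.
P'2: 0x18 ⊕ 0x0A ⊕ 0x37 = 0x25.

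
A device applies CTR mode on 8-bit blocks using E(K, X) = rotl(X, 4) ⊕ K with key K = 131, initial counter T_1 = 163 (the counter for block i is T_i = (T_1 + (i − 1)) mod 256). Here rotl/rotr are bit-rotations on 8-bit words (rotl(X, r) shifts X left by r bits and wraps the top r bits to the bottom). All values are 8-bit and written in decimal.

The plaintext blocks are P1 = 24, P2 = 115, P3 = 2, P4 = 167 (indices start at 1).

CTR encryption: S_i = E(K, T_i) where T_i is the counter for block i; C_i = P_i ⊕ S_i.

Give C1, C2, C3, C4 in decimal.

C1: T = 163, S = E(K, T) = 185; 24 ⊕ 185 = 161.
C2: T = 164, S = E(K, T) = 201; 115 ⊕ 201 = 186.
C3: T = 165, S = E(K, T) = 217; 2 ⊕ 217 = 219.
C4: T = 166, S = E(K, T) = 233; 167 ⊕ 233 = 78.

C1 = 161, C2 = 186, C3 = 219, C4 = 78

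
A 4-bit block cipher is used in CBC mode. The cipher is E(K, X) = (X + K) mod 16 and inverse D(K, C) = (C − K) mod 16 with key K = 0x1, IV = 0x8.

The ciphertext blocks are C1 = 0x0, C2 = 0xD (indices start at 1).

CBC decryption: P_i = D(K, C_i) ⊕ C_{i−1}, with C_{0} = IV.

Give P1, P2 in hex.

P1 = 0x7, P2 = 0xC

P1: D(K, 0x0) = 0xF; 0xF ⊕ 0x8 = 0x7.
P2: D(K, 0xD) = 0xC; 0xC ⊕ 0x0 = 0xC.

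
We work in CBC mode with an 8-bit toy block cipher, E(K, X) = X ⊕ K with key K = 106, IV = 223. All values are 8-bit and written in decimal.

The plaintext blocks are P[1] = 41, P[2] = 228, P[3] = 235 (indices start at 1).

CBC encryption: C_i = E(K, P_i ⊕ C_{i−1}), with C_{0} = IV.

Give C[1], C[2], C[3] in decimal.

C[1]: P[1] ⊕ 223 = 246; E(K, 246) = 156.
C[2]: P[2] ⊕ 156 = 120; E(K, 120) = 18.
C[3]: P[3] ⊕ 18 = 249; E(K, 249) = 147.

C[1] = 156, C[2] = 18, C[3] = 147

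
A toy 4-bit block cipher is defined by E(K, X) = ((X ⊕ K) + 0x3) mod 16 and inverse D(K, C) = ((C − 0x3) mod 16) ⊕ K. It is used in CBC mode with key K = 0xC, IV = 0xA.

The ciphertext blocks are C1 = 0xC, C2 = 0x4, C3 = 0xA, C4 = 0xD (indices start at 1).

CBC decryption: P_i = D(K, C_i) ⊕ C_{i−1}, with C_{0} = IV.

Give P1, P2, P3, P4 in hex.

P1 = 0xF, P2 = 0x1, P3 = 0xF, P4 = 0xC

P1: D(K, 0xC) = 0x5; 0x5 ⊕ 0xA = 0xF.
P2: D(K, 0x4) = 0xD; 0xD ⊕ 0xC = 0x1.
P3: D(K, 0xA) = 0xB; 0xB ⊕ 0x4 = 0xF.
P4: D(K, 0xD) = 0x6; 0x6 ⊕ 0xA = 0xC.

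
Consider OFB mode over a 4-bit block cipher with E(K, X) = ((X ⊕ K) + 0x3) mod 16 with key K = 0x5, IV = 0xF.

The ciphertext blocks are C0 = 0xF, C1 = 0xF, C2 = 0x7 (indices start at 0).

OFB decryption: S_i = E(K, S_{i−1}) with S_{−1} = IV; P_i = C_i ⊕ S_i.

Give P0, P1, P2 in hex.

P0 = 0x2, P1 = 0x4, P2 = 0x6

P0: S = E(K, 0xF) = 0xD; 0xF ⊕ 0xD = 0x2.
P1: S = E(K, 0xD) = 0xB; 0xF ⊕ 0xB = 0x4.
P2: S = E(K, 0xB) = 0x1; 0x7 ⊕ 0x1 = 0x6.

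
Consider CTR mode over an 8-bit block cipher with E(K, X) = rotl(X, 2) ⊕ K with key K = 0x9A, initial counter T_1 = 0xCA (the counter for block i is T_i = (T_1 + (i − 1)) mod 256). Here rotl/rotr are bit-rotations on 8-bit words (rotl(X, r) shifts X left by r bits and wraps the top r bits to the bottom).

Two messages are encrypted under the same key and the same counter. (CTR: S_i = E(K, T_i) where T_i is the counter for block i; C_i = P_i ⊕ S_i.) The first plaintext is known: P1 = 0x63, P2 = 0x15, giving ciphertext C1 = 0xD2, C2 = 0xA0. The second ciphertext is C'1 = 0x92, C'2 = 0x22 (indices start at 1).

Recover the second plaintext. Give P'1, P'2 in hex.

P'1 = 0x23, P'2 = 0x97

In CTR with a reused counter, both messages share the same keystream S_i, so C_i ⊕ C'_i = P_i ⊕ P'_i and thus P'_i = P_i ⊕ C_i ⊕ C'_i.
P'1: 0x63 ⊕ 0xD2 ⊕ 0x92 = 0x23.
P'2: 0x15 ⊕ 0xA0 ⊕ 0x22 = 0x97.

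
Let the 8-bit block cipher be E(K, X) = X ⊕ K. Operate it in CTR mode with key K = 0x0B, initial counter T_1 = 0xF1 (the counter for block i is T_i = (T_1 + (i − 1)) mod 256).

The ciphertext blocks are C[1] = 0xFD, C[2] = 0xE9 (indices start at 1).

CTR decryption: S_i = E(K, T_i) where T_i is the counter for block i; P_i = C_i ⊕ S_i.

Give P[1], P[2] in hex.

P[1] = 0x07, P[2] = 0x10

P[1]: T = 0xF1, S = E(K, T) = 0xFA; 0xFD ⊕ 0xFA = 0x07.
P[2]: T = 0xF2, S = E(K, T) = 0xF9; 0xE9 ⊕ 0xF9 = 0x10.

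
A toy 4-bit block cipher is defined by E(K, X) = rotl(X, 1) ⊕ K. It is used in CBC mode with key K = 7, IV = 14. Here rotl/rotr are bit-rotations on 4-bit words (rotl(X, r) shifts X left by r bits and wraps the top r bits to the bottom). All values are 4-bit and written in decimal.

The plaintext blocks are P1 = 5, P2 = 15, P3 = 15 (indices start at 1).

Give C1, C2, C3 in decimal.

CBC encryption: C_i = E(K, P_i ⊕ C_{i−1}), with C_{0} = IV.
C1: P1 ⊕ 14 = 11; E(K, 11) = 0.
C2: P2 ⊕ 0 = 15; E(K, 15) = 8.
C3: P3 ⊕ 8 = 7; E(K, 7) = 9.

C1 = 0, C2 = 8, C3 = 9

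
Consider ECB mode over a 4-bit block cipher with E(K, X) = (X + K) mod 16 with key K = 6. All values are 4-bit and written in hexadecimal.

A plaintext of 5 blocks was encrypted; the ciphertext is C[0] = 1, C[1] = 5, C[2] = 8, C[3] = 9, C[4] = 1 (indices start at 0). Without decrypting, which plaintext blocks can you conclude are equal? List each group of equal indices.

ECB encrypts each block independently with the same key, so equal ciphertext blocks imply equal plaintext blocks.
C[0] = C[4] = 1, so P[0] = P[4].

P[0] = P[4]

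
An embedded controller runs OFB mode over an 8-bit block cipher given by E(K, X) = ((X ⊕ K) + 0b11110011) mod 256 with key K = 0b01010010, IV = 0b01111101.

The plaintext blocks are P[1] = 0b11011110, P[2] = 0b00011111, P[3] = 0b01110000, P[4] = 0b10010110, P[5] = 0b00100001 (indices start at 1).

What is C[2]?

C[2] = 0b01111100

OFB encryption: S_i = E(K, S_{i−1}) with S_{0} = IV; C_i = P_i ⊕ S_i.
C[1]: S = E(K, 0b01111101) = 0b00100010; 0b11011110 ⊕ 0b00100010 = 0b11111100.
C[2]: S = E(K, 0b00100010) = 0b01100011; 0b00011111 ⊕ 0b01100011 = 0b01111100.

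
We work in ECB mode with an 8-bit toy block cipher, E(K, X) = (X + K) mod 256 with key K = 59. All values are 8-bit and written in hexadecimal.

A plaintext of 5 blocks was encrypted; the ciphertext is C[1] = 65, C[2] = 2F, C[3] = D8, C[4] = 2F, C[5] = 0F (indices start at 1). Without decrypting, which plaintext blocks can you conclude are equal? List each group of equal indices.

ECB encrypts each block independently with the same key, so equal ciphertext blocks imply equal plaintext blocks.
C[2] = C[4] = 2F, so P[2] = P[4].

P[2] = P[4]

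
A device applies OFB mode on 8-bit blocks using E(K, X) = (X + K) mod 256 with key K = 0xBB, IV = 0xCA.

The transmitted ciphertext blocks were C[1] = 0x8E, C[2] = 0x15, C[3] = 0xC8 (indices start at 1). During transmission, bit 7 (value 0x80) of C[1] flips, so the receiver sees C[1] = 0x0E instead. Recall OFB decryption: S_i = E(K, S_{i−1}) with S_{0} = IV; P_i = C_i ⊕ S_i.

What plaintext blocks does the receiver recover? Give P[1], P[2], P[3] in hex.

P[1] = 0x8B, P[2] = 0x55, P[3] = 0x33

Only C[1] changed, to 0x0E. In OFB, a change in C_i flips the same bit in P_i only; the keystream is unaffected. Decrypting the received ciphertext:
P[1]: S = E(K, 0xCA) = 0x85; 0x0E ⊕ 0x85 = 0x8B.
P[2]: S = E(K, 0x85) = 0x40; 0x15 ⊕ 0x40 = 0x55.
P[3]: S = E(K, 0x40) = 0xFB; 0xC8 ⊕ 0xFB = 0x33.
Blocks that differ from the original plaintext: P[1].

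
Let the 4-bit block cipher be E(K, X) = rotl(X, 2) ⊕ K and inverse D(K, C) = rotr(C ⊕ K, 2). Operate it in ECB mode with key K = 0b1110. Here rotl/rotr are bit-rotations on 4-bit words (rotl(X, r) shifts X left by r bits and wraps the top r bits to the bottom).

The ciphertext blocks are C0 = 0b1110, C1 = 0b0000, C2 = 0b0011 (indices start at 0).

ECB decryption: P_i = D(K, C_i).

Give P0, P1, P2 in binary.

P0: D(K, 0b1110) = 0b0000.
P1: D(K, 0b0000) = 0b1011.
P2: D(K, 0b0011) = 0b0111.

P0 = 0b0000, P1 = 0b1011, P2 = 0b0111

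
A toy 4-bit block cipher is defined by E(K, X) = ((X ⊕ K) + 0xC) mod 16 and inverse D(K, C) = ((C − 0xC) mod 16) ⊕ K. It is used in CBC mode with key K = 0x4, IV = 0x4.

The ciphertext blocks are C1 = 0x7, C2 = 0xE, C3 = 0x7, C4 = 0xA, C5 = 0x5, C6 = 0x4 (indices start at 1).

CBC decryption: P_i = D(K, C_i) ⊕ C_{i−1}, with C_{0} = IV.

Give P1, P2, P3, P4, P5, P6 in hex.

P1 = 0xB, P2 = 0x1, P3 = 0x1, P4 = 0xD, P5 = 0x7, P6 = 0x9

P1: D(K, 0x7) = 0xF; 0xF ⊕ 0x4 = 0xB.
P2: D(K, 0xE) = 0x6; 0x6 ⊕ 0x7 = 0x1.
P3: D(K, 0x7) = 0xF; 0xF ⊕ 0xE = 0x1.
P4: D(K, 0xA) = 0xA; 0xA ⊕ 0x7 = 0xD.
P5: D(K, 0x5) = 0xD; 0xD ⊕ 0xA = 0x7.
P6: D(K, 0x4) = 0xC; 0xC ⊕ 0x5 = 0x9.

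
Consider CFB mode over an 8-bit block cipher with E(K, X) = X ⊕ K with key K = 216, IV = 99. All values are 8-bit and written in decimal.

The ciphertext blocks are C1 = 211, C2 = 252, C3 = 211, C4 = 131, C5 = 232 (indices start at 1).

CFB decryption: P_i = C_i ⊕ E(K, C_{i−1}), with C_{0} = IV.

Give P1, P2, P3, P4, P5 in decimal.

P1 = 104, P2 = 247, P3 = 247, P4 = 136, P5 = 179

P1: E(K, 99) = 187; 211 ⊕ 187 = 104.
P2: E(K, 211) = 11; 252 ⊕ 11 = 247.
P3: E(K, 252) = 36; 211 ⊕ 36 = 247.
P4: E(K, 211) = 11; 131 ⊕ 11 = 136.
P5: E(K, 131) = 91; 232 ⊕ 91 = 179.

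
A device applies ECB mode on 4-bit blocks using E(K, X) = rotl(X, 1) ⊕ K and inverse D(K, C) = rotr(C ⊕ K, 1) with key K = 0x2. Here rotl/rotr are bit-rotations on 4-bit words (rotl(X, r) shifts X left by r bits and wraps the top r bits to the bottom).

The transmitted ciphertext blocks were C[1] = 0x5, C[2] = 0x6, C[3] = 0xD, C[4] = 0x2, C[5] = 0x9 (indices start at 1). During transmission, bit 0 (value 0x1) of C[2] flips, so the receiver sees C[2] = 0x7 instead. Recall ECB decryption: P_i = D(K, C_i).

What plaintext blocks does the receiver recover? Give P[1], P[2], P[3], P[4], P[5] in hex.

Only C[2] changed, to 0x7. In ECB, a change in C_i affects only P_i. Decrypting the received ciphertext:
P[1]: D(K, 0x5) = 0xB.
P[2]: D(K, 0x7) = 0xA.
P[3]: D(K, 0xD) = 0xF.
P[4]: D(K, 0x2) = 0x0.
P[5]: D(K, 0x9) = 0xD.
Blocks that differ from the original plaintext: P[2].

P[1] = 0xB, P[2] = 0xA, P[3] = 0xF, P[4] = 0x0, P[5] = 0xD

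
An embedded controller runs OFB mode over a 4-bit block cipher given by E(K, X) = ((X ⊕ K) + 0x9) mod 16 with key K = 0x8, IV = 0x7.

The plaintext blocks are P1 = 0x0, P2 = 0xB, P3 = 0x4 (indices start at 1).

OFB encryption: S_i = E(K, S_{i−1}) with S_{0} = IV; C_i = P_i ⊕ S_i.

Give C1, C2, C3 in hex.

C1 = 0x8, C2 = 0x2, C3 = 0xE

C1: S = E(K, 0x7) = 0x8; 0x0 ⊕ 0x8 = 0x8.
C2: S = E(K, 0x8) = 0x9; 0xB ⊕ 0x9 = 0x2.
C3: S = E(K, 0x9) = 0xA; 0x4 ⊕ 0xA = 0xE.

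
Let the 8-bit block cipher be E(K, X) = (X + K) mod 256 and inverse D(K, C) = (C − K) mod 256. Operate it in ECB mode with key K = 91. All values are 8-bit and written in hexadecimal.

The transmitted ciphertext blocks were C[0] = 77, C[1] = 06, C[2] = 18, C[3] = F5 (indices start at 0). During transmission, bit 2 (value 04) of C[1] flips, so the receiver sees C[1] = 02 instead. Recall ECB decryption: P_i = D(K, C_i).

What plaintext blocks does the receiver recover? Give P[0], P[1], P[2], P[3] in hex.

Only C[1] changed, to 02. In ECB, a change in C_i affects only P_i. Decrypting the received ciphertext:
P[0]: D(K, 77) = E6.
P[1]: D(K, 02) = 71.
P[2]: D(K, 18) = 87.
P[3]: D(K, F5) = 64.
Blocks that differ from the original plaintext: P[1].

P[0] = E6, P[1] = 71, P[2] = 87, P[3] = 64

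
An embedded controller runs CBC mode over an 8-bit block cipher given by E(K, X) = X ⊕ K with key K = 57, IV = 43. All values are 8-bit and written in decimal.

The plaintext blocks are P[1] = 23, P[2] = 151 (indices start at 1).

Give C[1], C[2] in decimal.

C[1] = 5, C[2] = 171

CBC encryption: C_i = E(K, P_i ⊕ C_{i−1}), with C_{0} = IV.
C[1]: P[1] ⊕ 43 = 60; E(K, 60) = 5.
C[2]: P[2] ⊕ 5 = 146; E(K, 146) = 171.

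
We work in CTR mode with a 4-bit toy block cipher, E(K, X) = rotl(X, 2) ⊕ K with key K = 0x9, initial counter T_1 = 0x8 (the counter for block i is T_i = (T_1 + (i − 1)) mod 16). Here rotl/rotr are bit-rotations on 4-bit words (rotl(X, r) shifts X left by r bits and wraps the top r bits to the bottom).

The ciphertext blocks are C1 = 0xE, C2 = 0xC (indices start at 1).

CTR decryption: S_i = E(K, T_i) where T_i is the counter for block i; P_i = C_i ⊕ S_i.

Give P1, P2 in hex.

P1: T = 0x8, S = E(K, T) = 0xB; 0xE ⊕ 0xB = 0x5.
P2: T = 0x9, S = E(K, T) = 0xF; 0xC ⊕ 0xF = 0x3.

P1 = 0x5, P2 = 0x3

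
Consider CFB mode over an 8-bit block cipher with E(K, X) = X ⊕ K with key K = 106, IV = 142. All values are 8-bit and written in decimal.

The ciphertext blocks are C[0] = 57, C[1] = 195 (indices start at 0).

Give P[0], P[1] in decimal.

P[0] = 221, P[1] = 144

CFB decryption: P_i = C_i ⊕ E(K, C_{i−1}), with C_{−1} = IV.
P[0]: E(K, 142) = 228; 57 ⊕ 228 = 221.
P[1]: E(K, 57) = 83; 195 ⊕ 83 = 144.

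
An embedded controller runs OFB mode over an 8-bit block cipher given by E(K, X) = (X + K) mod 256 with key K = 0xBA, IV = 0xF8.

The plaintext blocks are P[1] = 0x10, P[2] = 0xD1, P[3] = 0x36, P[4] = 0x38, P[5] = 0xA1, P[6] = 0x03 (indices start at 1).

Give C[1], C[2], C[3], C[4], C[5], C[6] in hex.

C[1] = 0xA2, C[2] = 0xBD, C[3] = 0x10, C[4] = 0xD8, C[5] = 0x3B, C[6] = 0x57

OFB encryption: S_i = E(K, S_{i−1}) with S_{0} = IV; C_i = P_i ⊕ S_i.
C[1]: S = E(K, 0xF8) = 0xB2; 0x10 ⊕ 0xB2 = 0xA2.
C[2]: S = E(K, 0xB2) = 0x6C; 0xD1 ⊕ 0x6C = 0xBD.
C[3]: S = E(K, 0x6C) = 0x26; 0x36 ⊕ 0x26 = 0x10.
C[4]: S = E(K, 0x26) = 0xE0; 0x38 ⊕ 0xE0 = 0xD8.
C[5]: S = E(K, 0xE0) = 0x9A; 0xA1 ⊕ 0x9A = 0x3B.
C[6]: S = E(K, 0x9A) = 0x54; 0x03 ⊕ 0x54 = 0x57.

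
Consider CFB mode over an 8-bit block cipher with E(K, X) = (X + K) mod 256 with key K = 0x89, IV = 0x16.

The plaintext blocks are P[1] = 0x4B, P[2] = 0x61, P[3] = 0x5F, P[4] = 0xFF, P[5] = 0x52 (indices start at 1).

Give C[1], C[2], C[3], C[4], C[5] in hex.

CFB encryption: C_i = P_i ⊕ E(K, C_{i−1}), with C_{0} = IV.
C[1]: E(K, 0x16) = 0x9F; 0x4B ⊕ 0x9F = 0xD4.
C[2]: E(K, 0xD4) = 0x5D; 0x61 ⊕ 0x5D = 0x3C.
C[3]: E(K, 0x3C) = 0xC5; 0x5F ⊕ 0xC5 = 0x9A.
C[4]: E(K, 0x9A) = 0x23; 0xFF ⊕ 0x23 = 0xDC.
C[5]: E(K, 0xDC) = 0x65; 0x52 ⊕ 0x65 = 0x37.

C[1] = 0xD4, C[2] = 0x3C, C[3] = 0x9A, C[4] = 0xDC, C[5] = 0x37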